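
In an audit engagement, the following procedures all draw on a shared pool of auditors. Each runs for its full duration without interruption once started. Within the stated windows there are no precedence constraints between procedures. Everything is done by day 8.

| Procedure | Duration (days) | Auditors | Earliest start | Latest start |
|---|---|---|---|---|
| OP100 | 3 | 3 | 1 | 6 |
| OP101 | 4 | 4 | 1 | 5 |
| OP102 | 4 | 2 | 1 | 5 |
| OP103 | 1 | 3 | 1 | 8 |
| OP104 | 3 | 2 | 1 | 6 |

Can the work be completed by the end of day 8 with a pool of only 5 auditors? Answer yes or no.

Total auditor-days = 42; over 8 days the average is 42/8 > 5, so some day must exceed 5.

no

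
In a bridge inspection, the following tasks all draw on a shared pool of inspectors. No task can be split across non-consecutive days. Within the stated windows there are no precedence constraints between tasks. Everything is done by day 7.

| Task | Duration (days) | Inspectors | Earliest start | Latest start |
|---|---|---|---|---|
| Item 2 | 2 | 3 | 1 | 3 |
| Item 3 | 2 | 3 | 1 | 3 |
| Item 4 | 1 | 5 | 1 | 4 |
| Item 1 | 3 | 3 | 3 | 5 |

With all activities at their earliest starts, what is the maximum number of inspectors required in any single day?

Early-start schedule: Item 2@1, Item 3@1, Item 4@1, Item 1@3.
Load per day: day 1: 11, day 2: 6, day 3: 3, day 4: 3, day 5: 3, day 6: 0, day 7: 0.
Peak is 11.

11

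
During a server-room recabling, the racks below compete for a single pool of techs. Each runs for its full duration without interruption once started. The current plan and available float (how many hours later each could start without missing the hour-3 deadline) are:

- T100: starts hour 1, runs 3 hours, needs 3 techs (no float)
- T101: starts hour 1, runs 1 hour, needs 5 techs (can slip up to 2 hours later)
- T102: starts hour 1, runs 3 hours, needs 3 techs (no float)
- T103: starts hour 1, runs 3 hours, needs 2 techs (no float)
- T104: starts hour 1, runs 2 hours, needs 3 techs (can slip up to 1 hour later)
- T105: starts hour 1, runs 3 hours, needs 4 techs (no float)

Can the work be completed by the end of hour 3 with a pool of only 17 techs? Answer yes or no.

yes

Schedule T100@1, T101@1, T102@1, T103@1, T104@2, T105@1: h1:17  h2:15  h3:15 — peak 17 ≤ 17.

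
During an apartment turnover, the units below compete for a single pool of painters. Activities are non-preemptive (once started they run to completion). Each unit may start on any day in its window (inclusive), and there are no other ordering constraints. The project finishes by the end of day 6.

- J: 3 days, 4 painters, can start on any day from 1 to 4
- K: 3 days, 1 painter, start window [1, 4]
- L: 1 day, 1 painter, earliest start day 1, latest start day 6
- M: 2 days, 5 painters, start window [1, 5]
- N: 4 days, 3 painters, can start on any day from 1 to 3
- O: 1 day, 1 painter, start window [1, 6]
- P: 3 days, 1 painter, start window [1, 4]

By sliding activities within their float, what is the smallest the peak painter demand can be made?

Early-start (J@1, K@1, L@1, M@1, N@1, O@1, P@1) gives peak 16: d1:16  d2:14  d3:9  d4:3  d5:0  d6:0.
Shift K→4, L→4, M→5, O→4, P→4.
Schedule J@1, K@4, L@4, M@5, N@1, O@4, P@4: d1:7  d2:7  d3:7  d4:7  d5:7  d6:7 — peak 7.
Total painter-days = 42 over 6 days ⇒ peak ≥ ⌈42/6⌉ = 7, so 7 is optimal.

7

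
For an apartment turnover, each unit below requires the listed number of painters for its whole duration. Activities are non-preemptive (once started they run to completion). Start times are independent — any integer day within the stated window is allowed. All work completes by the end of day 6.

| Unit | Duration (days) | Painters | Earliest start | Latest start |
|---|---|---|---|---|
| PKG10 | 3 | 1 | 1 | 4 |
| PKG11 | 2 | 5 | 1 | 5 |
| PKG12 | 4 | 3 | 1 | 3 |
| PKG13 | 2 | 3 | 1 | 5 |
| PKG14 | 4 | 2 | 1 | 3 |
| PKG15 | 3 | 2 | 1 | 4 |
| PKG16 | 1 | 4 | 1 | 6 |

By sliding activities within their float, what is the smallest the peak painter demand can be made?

9

Early-start (PKG10@1, PKG11@1, PKG12@1, PKG13@1, PKG14@1, PKG15@1, PKG16@1) gives peak 20: d1:20  d2:16  d3:8  d4:5  d5:0  d6:0.
Shift PKG13→5, PKG14→3, PKG15→3, PKG16→6.
Schedule PKG10@1, PKG11@1, PKG12@1, PKG13@5, PKG14@3, PKG15@3, PKG16@6: d1:9  d2:9  d3:8  d4:7  d5:7  d6:9 — peak 9.
Total painter-days = 49 over 6 days ⇒ peak ≥ ⌈49/6⌉ = 9, so 9 is optimal.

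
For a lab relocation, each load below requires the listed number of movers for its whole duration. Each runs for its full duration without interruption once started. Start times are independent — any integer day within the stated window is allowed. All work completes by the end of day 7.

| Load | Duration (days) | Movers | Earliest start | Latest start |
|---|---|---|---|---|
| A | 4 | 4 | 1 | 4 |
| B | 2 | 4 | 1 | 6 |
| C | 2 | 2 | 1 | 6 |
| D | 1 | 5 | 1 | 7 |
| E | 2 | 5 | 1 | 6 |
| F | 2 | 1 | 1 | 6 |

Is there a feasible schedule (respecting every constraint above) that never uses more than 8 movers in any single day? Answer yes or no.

yes

Schedule A@1, B@1, C@3, D@5, E@6, F@3: d1:8  d2:8  d3:7  d4:7  d5:5  d6:5  d7:5 — peak 8 ≤ 8.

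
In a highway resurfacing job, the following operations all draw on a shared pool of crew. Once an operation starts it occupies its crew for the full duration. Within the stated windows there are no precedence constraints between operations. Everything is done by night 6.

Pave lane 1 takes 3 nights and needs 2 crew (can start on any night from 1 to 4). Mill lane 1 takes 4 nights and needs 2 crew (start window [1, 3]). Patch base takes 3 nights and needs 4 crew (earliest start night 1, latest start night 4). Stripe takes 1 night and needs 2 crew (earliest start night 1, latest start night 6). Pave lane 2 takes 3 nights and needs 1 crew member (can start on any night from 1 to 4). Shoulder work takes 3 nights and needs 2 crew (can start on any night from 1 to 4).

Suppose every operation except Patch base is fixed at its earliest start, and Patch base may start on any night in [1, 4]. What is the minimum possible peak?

9

Patch base@1: n1:13  n2:11  n3:11  n4:2  n5:0  n6:0 → peak 13
Patch base@2: n1:9  n2:11  n3:11  n4:6  n5:0  n6:0 → peak 11
Patch base@3: n1:9  n2:7  n3:11  n4:6  n5:4  n6:0 → peak 11
Patch base@4: n1:9  n2:7  n3:7  n4:6  n5:4  n6:4 → peak 9
Best is Patch base@4, peak 9.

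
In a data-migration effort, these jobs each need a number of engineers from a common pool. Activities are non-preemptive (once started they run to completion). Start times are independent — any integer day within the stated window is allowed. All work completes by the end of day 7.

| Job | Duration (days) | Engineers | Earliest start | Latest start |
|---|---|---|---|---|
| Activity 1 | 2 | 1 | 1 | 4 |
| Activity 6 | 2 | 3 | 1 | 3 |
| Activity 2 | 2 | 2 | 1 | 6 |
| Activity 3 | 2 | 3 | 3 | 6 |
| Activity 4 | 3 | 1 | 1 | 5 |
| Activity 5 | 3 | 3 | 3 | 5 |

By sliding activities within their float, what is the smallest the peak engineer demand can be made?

5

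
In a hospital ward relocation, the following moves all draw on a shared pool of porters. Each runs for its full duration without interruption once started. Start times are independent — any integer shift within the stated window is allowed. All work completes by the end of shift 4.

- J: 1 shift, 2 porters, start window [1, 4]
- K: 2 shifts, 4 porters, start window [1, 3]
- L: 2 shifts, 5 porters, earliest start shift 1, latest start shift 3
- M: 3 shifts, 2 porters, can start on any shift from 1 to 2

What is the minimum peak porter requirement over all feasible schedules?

7

Early-start (J@1, K@1, L@1, M@1) gives peak 13: s1:13  s2:11  s3:2  s4:0.
Shift L→3, M→2.
Schedule J@1, K@1, L@3, M@2: s1:6  s2:6  s3:7  s4:7 — peak 7.
Total porter-shifts = 26 over 4 shifts ⇒ peak ≥ ⌈26/4⌉ = 7, so 7 is optimal.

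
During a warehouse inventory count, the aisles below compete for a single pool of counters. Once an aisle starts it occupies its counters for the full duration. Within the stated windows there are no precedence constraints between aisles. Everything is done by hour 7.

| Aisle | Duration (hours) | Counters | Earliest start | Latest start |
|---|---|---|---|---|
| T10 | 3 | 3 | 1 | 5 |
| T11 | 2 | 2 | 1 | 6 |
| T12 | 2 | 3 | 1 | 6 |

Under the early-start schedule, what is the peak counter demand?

Early-start schedule: T10@1, T11@1, T12@1.
Load per hour: hour 1: 8, hour 2: 8, hour 3: 3, hour 4: 0, hour 5: 0, hour 6: 0, hour 7: 0.
Peak is 8.

8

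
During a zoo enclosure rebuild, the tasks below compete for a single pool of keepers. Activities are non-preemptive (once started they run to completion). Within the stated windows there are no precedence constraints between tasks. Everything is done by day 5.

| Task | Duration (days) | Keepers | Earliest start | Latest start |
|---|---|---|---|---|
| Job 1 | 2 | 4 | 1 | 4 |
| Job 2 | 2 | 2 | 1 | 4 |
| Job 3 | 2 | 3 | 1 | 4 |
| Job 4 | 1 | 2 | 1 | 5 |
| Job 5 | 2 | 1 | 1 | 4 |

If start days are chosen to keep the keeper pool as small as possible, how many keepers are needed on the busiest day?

5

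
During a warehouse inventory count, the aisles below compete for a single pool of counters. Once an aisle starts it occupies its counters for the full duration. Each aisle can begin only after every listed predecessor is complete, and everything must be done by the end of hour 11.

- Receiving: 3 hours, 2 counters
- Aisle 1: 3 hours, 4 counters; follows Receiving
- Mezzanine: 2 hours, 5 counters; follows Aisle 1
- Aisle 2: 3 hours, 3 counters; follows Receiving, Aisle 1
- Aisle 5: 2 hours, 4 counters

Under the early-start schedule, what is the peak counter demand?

Early-start schedule: Receiving@1, Aisle 1@4, Mezzanine@7, Aisle 2@7, Aisle 5@1.
Load per hour: hour 1: 6, hour 2: 6, hour 3: 2, hour 4: 4, hour 5: 4, hour 6: 4, hour 7: 8, hour 8: 8, hour 9: 3, hour 10: 0, hour 11: 0.
Peak is 8.

8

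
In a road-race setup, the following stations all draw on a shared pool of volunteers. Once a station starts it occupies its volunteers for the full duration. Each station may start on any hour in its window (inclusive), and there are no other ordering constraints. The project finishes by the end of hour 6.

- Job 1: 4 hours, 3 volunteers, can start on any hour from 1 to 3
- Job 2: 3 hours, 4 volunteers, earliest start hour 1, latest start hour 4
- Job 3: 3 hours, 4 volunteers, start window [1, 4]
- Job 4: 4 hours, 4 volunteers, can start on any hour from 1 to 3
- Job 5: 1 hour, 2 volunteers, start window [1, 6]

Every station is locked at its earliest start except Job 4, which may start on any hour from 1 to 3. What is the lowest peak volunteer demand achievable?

15

Job 4@1: h1:17  h2:15  h3:15  h4:7  h5:0  h6:0 → peak 17
Job 4@2: h1:13  h2:15  h3:15  h4:7  h5:4  h6:0 → peak 15
Job 4@3: h1:13  h2:11  h3:15  h4:7  h5:4  h6:4 → peak 15
Best is Job 4@2, peak 15.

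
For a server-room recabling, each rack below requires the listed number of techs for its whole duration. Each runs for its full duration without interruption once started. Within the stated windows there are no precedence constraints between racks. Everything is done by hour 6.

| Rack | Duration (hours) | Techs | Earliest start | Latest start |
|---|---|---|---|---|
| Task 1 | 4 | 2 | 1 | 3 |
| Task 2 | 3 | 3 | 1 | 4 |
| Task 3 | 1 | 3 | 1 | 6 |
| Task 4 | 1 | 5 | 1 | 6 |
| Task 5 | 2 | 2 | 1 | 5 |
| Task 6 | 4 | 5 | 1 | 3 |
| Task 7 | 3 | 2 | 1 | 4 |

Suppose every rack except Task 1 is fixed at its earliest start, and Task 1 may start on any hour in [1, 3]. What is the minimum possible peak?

Task 1@1: h1:22  h2:14  h3:12  h4:7  h5:0  h6:0 → peak 22
Task 1@2: h1:20  h2:14  h3:12  h4:7  h5:2  h6:0 → peak 20
Task 1@3: h1:20  h2:12  h3:12  h4:7  h5:2  h6:2 → peak 20
Best is Task 1@2, peak 20.

20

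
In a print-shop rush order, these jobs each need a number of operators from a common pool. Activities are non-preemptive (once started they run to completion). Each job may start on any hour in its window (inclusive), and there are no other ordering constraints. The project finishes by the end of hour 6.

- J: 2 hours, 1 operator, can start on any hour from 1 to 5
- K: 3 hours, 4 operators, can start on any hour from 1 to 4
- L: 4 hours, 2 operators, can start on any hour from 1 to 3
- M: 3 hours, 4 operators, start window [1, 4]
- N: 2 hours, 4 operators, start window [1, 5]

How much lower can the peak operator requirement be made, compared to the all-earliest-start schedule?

7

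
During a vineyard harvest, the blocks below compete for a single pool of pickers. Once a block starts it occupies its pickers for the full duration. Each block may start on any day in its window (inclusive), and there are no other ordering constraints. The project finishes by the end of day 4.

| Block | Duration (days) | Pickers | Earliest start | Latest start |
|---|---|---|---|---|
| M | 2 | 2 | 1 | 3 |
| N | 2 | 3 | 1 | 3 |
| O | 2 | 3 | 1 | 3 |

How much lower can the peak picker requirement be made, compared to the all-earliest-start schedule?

Early-start peak: d1:8  d2:8  d3:0  d4:0 ⇒ 8.
Leveled (M@1, N@1, O@3): d1:5  d2:5  d3:3  d4:3 ⇒ 5.
Reduction 8 − 5 = 3.

3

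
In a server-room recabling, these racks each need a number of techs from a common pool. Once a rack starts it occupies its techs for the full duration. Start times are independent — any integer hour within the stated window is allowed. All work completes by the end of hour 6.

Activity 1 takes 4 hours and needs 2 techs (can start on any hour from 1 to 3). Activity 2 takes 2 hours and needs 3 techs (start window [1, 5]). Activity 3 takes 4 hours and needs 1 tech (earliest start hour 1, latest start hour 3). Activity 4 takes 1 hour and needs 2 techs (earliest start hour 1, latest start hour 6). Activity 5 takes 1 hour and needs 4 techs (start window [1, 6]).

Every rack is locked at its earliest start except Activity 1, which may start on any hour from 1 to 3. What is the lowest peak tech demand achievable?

Activity 1@1: h1:12  h2:6  h3:3  h4:3  h5:0  h6:0 → peak 12
Activity 1@2: h1:10  h2:6  h3:3  h4:3  h5:2  h6:0 → peak 10
Activity 1@3: h1:10  h2:4  h3:3  h4:3  h5:2  h6:2 → peak 10
Best is Activity 1@2, peak 10.

10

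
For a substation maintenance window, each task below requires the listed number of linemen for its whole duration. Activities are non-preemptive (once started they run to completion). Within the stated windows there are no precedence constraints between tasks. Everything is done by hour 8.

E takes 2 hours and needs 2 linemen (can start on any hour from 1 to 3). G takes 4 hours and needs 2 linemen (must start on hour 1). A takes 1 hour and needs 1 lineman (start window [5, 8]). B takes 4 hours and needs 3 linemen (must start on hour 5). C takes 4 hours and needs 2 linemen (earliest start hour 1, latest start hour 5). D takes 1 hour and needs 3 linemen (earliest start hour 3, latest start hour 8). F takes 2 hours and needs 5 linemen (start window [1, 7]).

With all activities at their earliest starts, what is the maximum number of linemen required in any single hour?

Early-start schedule: E@1, G@1, A@5, B@5, C@1, D@3, F@1.
Load per hour: hour 1: 11, hour 2: 11, hour 3: 7, hour 4: 4, hour 5: 4, hour 6: 3, hour 7: 3, hour 8: 3.
Peak is 11.

11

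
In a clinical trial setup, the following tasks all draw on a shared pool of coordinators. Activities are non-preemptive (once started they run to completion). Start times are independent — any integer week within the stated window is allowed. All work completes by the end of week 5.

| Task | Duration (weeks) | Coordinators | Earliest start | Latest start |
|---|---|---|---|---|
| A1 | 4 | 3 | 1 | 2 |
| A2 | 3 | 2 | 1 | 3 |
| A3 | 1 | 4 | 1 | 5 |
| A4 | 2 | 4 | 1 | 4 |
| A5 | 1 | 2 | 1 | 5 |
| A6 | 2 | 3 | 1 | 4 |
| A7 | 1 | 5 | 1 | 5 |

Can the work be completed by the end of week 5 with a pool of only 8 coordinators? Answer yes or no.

Total coordinator-weeks = 43; over 5 weeks the average is 43/5 > 8, so some week must exceed 8.

no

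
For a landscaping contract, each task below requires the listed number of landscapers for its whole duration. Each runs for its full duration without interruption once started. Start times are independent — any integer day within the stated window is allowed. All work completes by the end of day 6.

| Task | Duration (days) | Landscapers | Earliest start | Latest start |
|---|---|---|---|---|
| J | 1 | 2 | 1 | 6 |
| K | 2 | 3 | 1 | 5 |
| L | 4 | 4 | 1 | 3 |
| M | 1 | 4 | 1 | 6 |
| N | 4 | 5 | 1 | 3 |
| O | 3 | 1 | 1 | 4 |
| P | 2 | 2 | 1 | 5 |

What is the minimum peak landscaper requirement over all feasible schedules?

Early-start (J@1, K@1, L@1, M@1, N@1, O@1, P@1) gives peak 21: d1:21  d2:15  d3:10  d4:9  d5:0  d6:0.
Shift L→2, M→6, N→3.
Schedule J@1, K@1, L@2, M@6, N@3, O@1, P@1: d1:8  d2:10  d3:10  d4:9  d5:9  d6:9 — peak 10.
Total landscaper-days = 55 over 6 days ⇒ peak ≥ ⌈55/6⌉ = 10, so 10 is optimal.

10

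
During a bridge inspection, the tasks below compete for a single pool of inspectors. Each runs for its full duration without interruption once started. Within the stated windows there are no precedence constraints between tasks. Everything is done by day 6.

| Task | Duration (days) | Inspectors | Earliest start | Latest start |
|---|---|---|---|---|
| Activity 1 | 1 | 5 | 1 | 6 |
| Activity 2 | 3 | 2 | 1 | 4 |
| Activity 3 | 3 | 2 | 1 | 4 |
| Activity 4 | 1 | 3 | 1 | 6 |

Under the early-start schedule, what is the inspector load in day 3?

4

At early start, day 3 has: Activity 2, Activity 3.
Demand: 2 + 2 = 4.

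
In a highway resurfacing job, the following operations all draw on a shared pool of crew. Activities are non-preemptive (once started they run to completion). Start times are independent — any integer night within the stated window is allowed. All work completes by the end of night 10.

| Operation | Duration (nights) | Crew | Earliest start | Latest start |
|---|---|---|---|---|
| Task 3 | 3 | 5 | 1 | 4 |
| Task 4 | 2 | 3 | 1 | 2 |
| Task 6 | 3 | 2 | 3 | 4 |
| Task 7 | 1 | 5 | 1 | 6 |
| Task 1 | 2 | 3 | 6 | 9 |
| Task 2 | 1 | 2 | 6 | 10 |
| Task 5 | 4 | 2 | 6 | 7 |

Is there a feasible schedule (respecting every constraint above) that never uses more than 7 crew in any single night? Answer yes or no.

yes

Schedule Task 3@3, Task 4@1, Task 6@3, Task 7@6, Task 1@7, Task 2@6, Task 5@7: n1:3  n2:3  n3:7  n4:7  n5:7  n6:7  n7:5  n8:5  n9:2  n10:2 — peak 7 ≤ 7.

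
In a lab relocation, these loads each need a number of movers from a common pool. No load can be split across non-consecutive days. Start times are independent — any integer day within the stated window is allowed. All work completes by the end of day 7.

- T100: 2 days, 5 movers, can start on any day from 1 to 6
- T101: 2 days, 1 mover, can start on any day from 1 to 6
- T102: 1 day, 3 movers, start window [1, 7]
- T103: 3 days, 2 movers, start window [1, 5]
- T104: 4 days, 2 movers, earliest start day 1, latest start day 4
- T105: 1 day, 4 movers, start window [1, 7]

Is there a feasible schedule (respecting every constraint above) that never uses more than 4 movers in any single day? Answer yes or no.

no

Total mover-days = 33; over 7 days the average is 33/7 > 4, so some day must exceed 4.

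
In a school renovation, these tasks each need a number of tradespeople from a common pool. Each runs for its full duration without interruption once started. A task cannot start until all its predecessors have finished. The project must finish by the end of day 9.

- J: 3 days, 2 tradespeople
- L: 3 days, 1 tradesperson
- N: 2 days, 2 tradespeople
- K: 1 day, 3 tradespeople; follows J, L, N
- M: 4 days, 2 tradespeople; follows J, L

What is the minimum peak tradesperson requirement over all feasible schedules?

Early-start (J@1, L@1, N@1, K@4, M@4) gives peak 5: d1:5  d2:5  d3:3  d4:5  d5:2  d6:2  d7:2  d8:0  d9:0.
Shift N→4, K→8.
Schedule J@1, L@1, N@4, K@8, M@4: d1:3  d2:3  d3:3  d4:4  d5:4  d6:2  d7:2  d8:3  d9:0 — peak 4.

4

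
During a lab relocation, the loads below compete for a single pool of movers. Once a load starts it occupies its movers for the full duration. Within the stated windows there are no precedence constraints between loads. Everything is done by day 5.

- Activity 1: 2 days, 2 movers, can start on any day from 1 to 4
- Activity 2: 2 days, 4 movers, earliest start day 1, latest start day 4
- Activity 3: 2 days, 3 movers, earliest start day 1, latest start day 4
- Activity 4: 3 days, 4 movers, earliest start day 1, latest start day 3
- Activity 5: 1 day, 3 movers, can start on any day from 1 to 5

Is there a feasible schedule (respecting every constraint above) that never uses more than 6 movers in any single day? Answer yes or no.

no

Total mover-days = 33; over 5 days the average is 33/5 > 6, so some day must exceed 6.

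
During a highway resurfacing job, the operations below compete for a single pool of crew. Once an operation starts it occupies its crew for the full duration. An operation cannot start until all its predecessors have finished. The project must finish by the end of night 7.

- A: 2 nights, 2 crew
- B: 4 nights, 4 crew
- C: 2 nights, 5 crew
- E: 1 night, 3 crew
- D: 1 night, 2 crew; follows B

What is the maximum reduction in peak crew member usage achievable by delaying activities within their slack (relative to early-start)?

8

Early-start peak: n1:14  n2:11  n3:4  n4:4  n5:2  n6:0  n7:0 ⇒ 14.
Leveled (A@1, B@1, C@5, E@7, D@7): n1:6  n2:6  n3:4  n4:4  n5:5  n6:5  n7:5 ⇒ 6.
Reduction 14 − 6 = 8.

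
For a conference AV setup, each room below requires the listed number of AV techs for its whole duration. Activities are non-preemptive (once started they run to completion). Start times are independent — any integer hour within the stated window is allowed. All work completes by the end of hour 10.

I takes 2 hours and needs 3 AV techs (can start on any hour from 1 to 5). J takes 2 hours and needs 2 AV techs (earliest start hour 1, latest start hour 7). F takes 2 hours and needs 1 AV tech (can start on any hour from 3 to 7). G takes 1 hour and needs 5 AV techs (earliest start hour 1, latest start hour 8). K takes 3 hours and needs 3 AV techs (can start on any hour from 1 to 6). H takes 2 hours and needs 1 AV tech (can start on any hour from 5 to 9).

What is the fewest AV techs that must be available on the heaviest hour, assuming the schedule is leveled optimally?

Early-start (I@1, J@1, F@3, G@1, K@1, H@5) gives peak 13: h1:13  h2:8  h3:4  h4:1  h5:1  h6:1  h7:0  h8:0  h9:0  h10:0.
Shift G→5, K→6, H→6.
Schedule I@1, J@1, F@3, G@5, K@6, H@6: h1:5  h2:5  h3:1  h4:1  h5:5  h6:4  h7:4  h8:3  h9:0  h10:0 — peak 5.

5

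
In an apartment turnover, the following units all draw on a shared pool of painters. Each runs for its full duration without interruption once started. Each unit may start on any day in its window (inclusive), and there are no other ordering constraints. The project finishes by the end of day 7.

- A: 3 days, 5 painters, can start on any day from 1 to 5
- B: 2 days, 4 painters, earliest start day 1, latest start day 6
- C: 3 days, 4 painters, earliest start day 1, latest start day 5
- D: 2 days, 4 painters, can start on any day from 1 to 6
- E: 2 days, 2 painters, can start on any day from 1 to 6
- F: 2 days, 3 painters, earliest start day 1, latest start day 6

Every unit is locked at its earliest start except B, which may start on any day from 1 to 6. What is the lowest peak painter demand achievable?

B@1: d1:22  d2:22  d3:9  d4:0  d5:0  d6:0  d7:0 → peak 22
B@2: d1:18  d2:22  d3:13  d4:0  d5:0  d6:0  d7:0 → peak 22
B@3: d1:18  d2:18  d3:13  d4:4  d5:0  d6:0  d7:0 → peak 18
B@4: d1:18  d2:18  d3:9  d4:4  d5:4  d6:0  d7:0 → peak 18
B@5: d1:18  d2:18  d3:9  d4:0  d5:4  d6:4  d7:0 → peak 18
B@6: d1:18  d2:18  d3:9  d4:0  d5:0  d6:4  d7:4 → peak 18
Best is B@3, peak 18.

18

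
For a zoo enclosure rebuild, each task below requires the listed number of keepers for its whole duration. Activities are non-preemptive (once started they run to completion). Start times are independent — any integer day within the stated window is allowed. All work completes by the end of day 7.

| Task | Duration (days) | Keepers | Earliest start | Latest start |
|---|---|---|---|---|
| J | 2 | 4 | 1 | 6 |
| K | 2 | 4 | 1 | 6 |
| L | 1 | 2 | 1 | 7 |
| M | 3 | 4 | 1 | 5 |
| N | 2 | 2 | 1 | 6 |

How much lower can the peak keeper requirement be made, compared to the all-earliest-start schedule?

10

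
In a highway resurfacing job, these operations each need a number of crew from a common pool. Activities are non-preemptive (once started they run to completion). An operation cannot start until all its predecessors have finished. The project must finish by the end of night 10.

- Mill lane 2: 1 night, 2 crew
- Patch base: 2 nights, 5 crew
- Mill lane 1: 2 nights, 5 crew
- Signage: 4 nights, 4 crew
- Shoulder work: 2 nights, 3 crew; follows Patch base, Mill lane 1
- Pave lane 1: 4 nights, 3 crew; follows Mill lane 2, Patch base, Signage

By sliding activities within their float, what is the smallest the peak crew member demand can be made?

8

Early-start (Mill lane 2@1, Patch base@1, Mill lane 1@1, Signage@1, Shoulder work@3, Pave lane 1@5) gives peak 16: n1:16  n2:14  n3:7  n4:7  n5:3  n6:3  n7:3  n8:3  n9:0  n10:0.
Shift Mill lane 1→7, Signage→3, Shoulder work→9, Pave lane 1→7.
Schedule Mill lane 2@1, Patch base@1, Mill lane 1@7, Signage@3, Shoulder work@9, Pave lane 1@7: n1:7  n2:5  n3:4  n4:4  n5:4  n6:4  n7:8  n8:8  n9:6  n10:6 — peak 8.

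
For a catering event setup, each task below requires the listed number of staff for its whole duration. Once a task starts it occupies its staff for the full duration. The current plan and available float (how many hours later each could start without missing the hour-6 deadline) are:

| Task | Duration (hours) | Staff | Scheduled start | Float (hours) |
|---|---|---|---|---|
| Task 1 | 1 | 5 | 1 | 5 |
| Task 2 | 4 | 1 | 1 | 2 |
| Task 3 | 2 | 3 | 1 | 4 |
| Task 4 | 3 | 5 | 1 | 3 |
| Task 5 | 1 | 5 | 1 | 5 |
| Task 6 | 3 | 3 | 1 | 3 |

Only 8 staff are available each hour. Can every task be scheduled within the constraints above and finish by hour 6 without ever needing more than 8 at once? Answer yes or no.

no

The minimum achievable peak is 9; 8 < 9, so no feasible schedule stays within the cap.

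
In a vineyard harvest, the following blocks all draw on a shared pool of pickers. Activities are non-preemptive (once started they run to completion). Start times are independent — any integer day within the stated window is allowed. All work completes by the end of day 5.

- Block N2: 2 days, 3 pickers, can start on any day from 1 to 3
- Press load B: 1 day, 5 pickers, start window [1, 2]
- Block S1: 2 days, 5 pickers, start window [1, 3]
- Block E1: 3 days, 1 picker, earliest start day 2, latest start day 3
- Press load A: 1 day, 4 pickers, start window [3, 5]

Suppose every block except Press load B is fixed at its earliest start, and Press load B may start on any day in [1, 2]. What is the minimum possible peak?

Press load B@1: d1:13  d2:9  d3:5  d4:1  d5:0 → peak 13
Press load B@2: d1:8  d2:14  d3:5  d4:1  d5:0 → peak 14
Best is Press load B@1, peak 13.

13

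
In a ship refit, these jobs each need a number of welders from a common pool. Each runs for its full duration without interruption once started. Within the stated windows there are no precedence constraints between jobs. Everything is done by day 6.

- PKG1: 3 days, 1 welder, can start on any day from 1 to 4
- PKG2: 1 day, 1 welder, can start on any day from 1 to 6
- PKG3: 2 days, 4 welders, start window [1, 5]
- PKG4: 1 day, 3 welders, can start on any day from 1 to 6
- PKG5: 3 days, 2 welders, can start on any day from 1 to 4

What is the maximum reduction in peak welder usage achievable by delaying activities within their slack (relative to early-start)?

7

Early-start peak: d1:11  d2:7  d3:3  d4:0  d5:0  d6:0 ⇒ 11.
Leveled (PKG1@1, PKG2@1, PKG3@4, PKG4@6, PKG5@1): d1:4  d2:3  d3:3  d4:4  d5:4  d6:3 ⇒ 4.
Reduction 11 − 4 = 7.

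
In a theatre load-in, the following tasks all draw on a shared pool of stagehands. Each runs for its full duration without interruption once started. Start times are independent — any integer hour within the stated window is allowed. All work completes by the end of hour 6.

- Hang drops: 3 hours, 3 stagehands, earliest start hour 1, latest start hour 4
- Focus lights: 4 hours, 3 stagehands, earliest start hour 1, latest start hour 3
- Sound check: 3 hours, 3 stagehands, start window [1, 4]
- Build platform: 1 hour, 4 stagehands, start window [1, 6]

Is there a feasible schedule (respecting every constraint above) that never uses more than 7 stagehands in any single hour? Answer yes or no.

Schedule Hang drops@1, Focus lights@1, Sound check@4, Build platform@5: h1:6  h2:6  h3:6  h4:6  h5:7  h6:3 — peak 7 ≤ 7.

yes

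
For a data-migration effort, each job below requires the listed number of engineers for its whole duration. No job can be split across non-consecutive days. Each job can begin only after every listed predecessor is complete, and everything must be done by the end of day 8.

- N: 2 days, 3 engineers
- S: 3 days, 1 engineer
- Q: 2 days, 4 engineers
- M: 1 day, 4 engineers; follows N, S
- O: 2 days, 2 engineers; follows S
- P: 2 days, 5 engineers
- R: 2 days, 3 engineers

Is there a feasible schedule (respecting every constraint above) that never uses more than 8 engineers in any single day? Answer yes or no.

Schedule N@1, S@3, Q@3, M@7, O@7, P@5, R@1: d1:6  d2:6  d3:5  d4:5  d5:6  d6:5  d7:6  d8:2 — peak 6 ≤ 8.

yes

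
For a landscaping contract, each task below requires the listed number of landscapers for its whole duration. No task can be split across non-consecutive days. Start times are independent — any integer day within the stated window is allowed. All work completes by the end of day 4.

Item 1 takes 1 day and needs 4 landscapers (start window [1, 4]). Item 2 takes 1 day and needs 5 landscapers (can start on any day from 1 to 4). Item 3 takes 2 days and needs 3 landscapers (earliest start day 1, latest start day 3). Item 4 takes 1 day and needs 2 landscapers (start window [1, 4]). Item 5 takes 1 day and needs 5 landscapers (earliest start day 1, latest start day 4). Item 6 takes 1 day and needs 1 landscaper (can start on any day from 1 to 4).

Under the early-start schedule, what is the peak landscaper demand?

Early-start schedule: Item 1@1, Item 2@1, Item 3@1, Item 4@1, Item 5@1, Item 6@1.
Load per day: day 1: 20, day 2: 3, day 3: 0, day 4: 0.
Peak is 20.

20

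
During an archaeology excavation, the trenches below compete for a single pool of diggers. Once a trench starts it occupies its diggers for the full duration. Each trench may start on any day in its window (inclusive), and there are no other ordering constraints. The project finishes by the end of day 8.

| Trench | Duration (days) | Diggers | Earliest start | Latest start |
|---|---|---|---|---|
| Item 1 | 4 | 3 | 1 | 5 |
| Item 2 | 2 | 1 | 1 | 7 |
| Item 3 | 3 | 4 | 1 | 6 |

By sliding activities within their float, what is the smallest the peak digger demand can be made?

Early-start (Item 1@1, Item 2@1, Item 3@1) gives peak 8: d1:8  d2:8  d3:7  d4:3  d5:0  d6:0  d7:0  d8:0.
Shift Item 3→5.
Schedule Item 1@1, Item 2@1, Item 3@5: d1:4  d2:4  d3:3  d4:3  d5:4  d6:4  d7:4  d8:0 — peak 4.
Total digger-days = 26 over 8 days ⇒ peak ≥ ⌈26/8⌉ = 4, so 4 is optimal.

4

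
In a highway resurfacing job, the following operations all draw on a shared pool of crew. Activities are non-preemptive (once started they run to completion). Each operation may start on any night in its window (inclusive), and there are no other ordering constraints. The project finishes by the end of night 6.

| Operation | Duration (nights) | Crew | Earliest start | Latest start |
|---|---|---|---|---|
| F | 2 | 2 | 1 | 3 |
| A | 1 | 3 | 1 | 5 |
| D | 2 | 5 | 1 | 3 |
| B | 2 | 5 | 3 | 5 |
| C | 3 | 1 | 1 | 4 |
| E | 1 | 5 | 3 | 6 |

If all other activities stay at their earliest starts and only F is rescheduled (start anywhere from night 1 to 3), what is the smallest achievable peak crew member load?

11

F@1: n1:11  n2:8  n3:11  n4:5  n5:0  n6:0 → peak 11
F@2: n1:9  n2:8  n3:13  n4:5  n5:0  n6:0 → peak 13
F@3: n1:9  n2:6  n3:13  n4:7  n5:0  n6:0 → peak 13
Best is F@1, peak 11.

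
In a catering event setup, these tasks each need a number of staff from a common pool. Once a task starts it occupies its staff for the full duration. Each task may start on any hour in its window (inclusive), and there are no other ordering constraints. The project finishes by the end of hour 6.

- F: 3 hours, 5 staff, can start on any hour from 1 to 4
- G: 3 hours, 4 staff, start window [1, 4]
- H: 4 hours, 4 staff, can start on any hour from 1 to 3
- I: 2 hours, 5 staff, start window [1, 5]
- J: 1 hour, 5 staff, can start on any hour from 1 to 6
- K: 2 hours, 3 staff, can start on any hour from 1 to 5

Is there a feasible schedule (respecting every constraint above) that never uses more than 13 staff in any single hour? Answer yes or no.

yes

Schedule F@1, G@1, H@1, I@4, J@5, K@4: h1:13  h2:13  h3:13  h4:12  h5:13  h6:0 — peak 13 ≤ 13.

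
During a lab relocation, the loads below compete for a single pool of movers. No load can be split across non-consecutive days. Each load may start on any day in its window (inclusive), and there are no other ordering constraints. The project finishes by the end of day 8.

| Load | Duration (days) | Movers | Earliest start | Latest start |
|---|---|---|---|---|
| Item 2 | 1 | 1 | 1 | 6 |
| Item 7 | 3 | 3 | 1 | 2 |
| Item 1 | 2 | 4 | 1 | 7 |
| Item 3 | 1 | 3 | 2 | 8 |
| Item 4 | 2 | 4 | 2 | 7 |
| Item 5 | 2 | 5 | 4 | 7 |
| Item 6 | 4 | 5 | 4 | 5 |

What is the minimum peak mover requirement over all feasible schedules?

10

Early-start (Item 2@1, Item 7@1, Item 1@1, Item 3@2, Item 4@2, Item 5@4, Item 6@4) gives peak 14: d1:8  d2:14  d3:7  d4:10  d5:10  d6:5  d7:5  d8:0.
Shift Item 4→3, Item 6→5.
Schedule Item 2@1, Item 7@1, Item 1@1, Item 3@2, Item 4@3, Item 5@4, Item 6@5: d1:8  d2:10  d3:7  d4:9  d5:10  d6:5  d7:5  d8:5 — peak 10.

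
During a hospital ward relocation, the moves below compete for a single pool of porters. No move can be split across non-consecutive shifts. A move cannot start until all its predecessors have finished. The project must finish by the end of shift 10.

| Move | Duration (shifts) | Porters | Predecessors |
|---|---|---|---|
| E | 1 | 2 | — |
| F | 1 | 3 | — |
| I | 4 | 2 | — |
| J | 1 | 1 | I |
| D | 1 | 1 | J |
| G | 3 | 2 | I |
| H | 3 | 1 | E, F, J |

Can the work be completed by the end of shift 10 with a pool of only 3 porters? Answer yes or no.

Schedule E@1, F@2, I@3, J@7, D@10, G@7, H@8: s1:2  s2:3  s3:2  s4:2  s5:2  s6:2  s7:3  s8:3  s9:3  s10:2 — peak 3 ≤ 3.

yes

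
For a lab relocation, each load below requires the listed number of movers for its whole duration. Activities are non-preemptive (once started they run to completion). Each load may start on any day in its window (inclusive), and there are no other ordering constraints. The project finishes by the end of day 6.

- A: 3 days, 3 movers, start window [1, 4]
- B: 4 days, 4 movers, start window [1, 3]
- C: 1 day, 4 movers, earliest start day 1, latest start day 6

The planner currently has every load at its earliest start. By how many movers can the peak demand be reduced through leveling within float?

Early-start peak: d1:11  d2:7  d3:7  d4:4  d5:0  d6:0 ⇒ 11.
Leveled (A@1, B@1, C@5): d1:7  d2:7  d3:7  d4:4  d5:4  d6:0 ⇒ 7.
Reduction 11 − 7 = 4.

4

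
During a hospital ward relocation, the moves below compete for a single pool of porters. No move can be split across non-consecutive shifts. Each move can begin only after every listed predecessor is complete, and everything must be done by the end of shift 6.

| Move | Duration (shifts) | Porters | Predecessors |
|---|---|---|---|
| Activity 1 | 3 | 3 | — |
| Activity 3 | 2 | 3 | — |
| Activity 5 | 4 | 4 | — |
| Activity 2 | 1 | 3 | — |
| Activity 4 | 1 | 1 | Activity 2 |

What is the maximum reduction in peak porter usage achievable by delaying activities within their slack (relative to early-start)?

6

Early-start peak: s1:13  s2:11  s3:7  s4:4  s5:0  s6:0 ⇒ 13.
Leveled (Activity 1@1, Activity 3@1, Activity 5@3, Activity 2@4, Activity 4@5): s1:6  s2:6  s3:7  s4:7  s5:5  s6:4 ⇒ 7.
Reduction 13 − 7 = 6.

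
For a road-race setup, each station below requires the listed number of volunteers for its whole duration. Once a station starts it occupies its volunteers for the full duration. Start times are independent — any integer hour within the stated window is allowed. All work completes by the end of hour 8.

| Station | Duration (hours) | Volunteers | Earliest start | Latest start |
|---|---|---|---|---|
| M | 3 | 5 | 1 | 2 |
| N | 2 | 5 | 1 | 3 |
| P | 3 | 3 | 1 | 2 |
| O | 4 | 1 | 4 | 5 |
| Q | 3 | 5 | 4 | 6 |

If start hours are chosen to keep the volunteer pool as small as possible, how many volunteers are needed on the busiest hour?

Schedule M@1, N@1, P@1, O@4, Q@4: h1:13  h2:13  h3:8  h4:6  h5:6  h6:6  h7:1  h8:0 — peak 13.

13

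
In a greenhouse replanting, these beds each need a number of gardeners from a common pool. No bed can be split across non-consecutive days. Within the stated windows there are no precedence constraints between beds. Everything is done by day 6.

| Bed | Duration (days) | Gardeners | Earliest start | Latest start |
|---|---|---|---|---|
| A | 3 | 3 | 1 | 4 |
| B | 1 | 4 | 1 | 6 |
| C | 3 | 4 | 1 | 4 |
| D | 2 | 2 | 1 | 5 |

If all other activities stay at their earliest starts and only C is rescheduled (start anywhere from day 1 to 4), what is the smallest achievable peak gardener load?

C@1: d1:13  d2:9  d3:7  d4:0  d5:0  d6:0 → peak 13
C@2: d1:9  d2:9  d3:7  d4:4  d5:0  d6:0 → peak 9
C@3: d1:9  d2:5  d3:7  d4:4  d5:4  d6:0 → peak 9
C@4: d1:9  d2:5  d3:3  d4:4  d5:4  d6:4 → peak 9
Best is C@2, peak 9.

9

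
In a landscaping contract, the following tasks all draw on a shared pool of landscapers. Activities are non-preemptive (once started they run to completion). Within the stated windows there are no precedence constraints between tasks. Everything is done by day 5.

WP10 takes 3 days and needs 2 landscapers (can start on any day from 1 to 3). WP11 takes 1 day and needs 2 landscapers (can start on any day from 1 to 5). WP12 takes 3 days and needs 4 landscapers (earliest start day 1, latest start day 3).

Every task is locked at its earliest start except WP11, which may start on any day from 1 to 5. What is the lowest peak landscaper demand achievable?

6

WP11@1: d1:8  d2:6  d3:6  d4:0  d5:0 → peak 8
WP11@2: d1:6  d2:8  d3:6  d4:0  d5:0 → peak 8
WP11@3: d1:6  d2:6  d3:8  d4:0  d5:0 → peak 8
WP11@4: d1:6  d2:6  d3:6  d4:2  d5:0 → peak 6
WP11@5: d1:6  d2:6  d3:6  d4:0  d5:2 → peak 6
Best is WP11@4, peak 6.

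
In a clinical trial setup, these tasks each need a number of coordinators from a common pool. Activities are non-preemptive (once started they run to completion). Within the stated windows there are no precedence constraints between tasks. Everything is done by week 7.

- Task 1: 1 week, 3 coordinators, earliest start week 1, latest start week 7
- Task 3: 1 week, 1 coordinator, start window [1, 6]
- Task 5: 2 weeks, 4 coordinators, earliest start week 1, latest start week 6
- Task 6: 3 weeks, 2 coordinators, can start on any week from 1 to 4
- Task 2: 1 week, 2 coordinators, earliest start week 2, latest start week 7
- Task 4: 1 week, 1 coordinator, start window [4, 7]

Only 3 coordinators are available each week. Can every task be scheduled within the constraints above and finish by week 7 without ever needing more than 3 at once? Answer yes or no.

no

The minimum achievable peak is 4; 3 < 4, so no feasible schedule stays within the cap.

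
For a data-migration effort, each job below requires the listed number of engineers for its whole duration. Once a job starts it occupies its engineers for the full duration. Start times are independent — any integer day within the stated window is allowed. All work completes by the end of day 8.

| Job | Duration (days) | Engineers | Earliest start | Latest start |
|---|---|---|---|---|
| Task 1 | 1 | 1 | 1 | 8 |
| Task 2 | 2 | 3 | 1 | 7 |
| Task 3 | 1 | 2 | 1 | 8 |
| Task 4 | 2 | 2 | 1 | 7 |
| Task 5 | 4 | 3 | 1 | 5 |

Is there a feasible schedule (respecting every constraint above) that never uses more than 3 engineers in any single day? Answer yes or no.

Total engineer-days = 25; over 8 days the average is 25/8 > 3, so some day must exceed 3.

no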